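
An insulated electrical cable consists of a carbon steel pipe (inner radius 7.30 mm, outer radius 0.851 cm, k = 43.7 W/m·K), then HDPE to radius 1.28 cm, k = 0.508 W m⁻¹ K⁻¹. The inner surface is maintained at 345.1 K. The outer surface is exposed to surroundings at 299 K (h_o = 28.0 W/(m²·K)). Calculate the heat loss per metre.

Q' = 80.5 W/m

Treat each layer as a resistance in series:
  R'_carbon steel = ln(0.00851/0.00730)/(2πk) = 0.1534/(2π·43.7) = 5.586×10^-4 m·K/W
  R'_HDPE = ln(0.0128/0.00851)/(2πk) = 0.4082/(2π·0.508) = 0.1279 m·K/W
  R'_conv,out = 1/(2πr h) = 1/(2π·0.0128·28.0) = 0.4441 m·K/W
ΣR = 5.586×10^-4 + 0.1279 + 0.4441 = 0.5726 m·K/W
Q' = ΔT/ΣR = (345.1 K − 299 K)/0.5726 = 80.5 W/m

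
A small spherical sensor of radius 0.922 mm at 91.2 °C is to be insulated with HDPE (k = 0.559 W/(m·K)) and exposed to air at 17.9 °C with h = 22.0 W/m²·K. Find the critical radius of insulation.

r_cr = 5.08 cm

For a sphere, r_cr = 2k_ins/h = 2·0.559/22.0 = 0.0508 m = 5.08 cm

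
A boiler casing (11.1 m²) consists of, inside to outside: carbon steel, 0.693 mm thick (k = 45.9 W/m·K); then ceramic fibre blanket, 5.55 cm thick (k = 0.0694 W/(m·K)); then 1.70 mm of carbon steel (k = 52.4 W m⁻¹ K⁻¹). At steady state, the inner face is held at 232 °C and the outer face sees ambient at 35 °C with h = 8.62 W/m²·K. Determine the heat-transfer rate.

Treat each layer as a resistance in series:
  R_carbon steel = L/(kA) = 6.93×10^-4/(45.9·11.1) = 1.360×10^-6 K/W
  R_ceramic fibre blanket = L/(kA) = 0.0555/(0.0694·11.1) = 0.07205 K/W
  R_carbon steel = L/(kA) = 0.00170/(52.4·11.1) = 2.923×10^-6 K/W
  R_conv,out = 1/(hA) = 1/(8.62·11.1) = 0.01045 K/W
ΣR = 1.360×10^-6 + 0.07205 + 2.923×10^-6 + 0.01045 = 0.08250 K/W
Q = ΔT/ΣR = (232 °C − 35 °C)/0.08250 = 2390 W

Q = 2390 W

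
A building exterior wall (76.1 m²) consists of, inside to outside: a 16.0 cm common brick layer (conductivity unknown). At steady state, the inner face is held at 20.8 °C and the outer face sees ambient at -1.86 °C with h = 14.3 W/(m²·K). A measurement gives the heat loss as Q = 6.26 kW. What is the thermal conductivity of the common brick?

k = 0.778 W/m·K

ΣR = ΔT/Q = |20.8 − -1.86|/6260 = 0.003620 K/W
Known resistances:
  R_conv,out = 1/(hA) = 1/(14.3·76.1) = 9.189×10^-4 K/W
R_common brick = ΣR − ΣR_known = 0.003620 − 9.189×10^-4 = 0.002701 K/W
L/(kA) = 0.002701 ⇒ k = 0.160/(0.002701·76.1) = 0.778 W/m·K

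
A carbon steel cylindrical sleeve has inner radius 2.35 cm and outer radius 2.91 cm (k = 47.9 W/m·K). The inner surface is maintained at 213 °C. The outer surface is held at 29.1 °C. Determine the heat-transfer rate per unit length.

Q' = 259 kW/m

Q' = 2πk·ΔT/ln(r₂/r₁) = 2π × 47.9 × 183.9 / ln(0.0291/0.0235) = 2.59×10^5 W/m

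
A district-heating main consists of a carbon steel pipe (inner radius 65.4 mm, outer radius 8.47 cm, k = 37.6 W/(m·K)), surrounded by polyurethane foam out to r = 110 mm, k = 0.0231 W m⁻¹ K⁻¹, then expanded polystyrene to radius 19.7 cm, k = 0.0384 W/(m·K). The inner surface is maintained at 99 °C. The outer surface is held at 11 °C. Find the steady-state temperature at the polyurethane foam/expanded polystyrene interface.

T = 61.4 °C

Series thermal resistances, inner to outer:
  R'_carbon steel = ln(0.0847/0.0654)/(2πk) = 0.2586/(2π·37.6) = 0.001095 m·K/W
  R'_polyurethane foam = ln(0.110/0.0847)/(2πk) = 0.2614/(2π·0.0231) = 1.801 m·K/W
  R'_expanded polystyrene = ln(0.197/0.110)/(2πk) = 0.5827/(2π·0.0384) = 2.415 m·K/W
ΣR = 0.001095 + 1.801 + 2.415 = 4.217 m·K/W
Q' = ΔT/ΣR = (99 °C − 11 °C)/4.217 = 20.87 W/m
From the inner boundary to the polyurethane foam/expanded polystyrene interface, ΣR_partial = 1.802 m·K/W.
T_interface = T_in − Q'·ΣR_partial = 99 °C − (20.87)(1.802) = 61.4 °C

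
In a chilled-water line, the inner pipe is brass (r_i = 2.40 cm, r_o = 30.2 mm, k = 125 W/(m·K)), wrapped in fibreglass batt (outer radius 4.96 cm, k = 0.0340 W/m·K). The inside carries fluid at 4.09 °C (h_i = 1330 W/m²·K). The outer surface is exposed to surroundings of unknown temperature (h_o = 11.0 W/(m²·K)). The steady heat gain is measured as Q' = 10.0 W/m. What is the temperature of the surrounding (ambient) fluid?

T_out = 30.3 °C

Series resistances:
  R'_conv,in = 1/(2πr h) = 1/(2π·0.0240·1330) = 0.004986 m·K/W
  R'_brass = ln(0.0302/0.0240)/(2πk) = 0.2298/(2π·125) = 2.926×10^-4 m·K/W
  R'_fibreglass batt = ln(0.0496/0.0302)/(2πk) = 0.4961/(2π·0.0340) = 2.322 m·K/W
  R'_conv,out = 1/(2πr h) = 1/(2π·0.0496·11.0) = 0.2917 m·K/W
ΣR = 2.619 m·K/W
ΔT = Q'·ΣR = 10.0 × 2.619 = 26.19 K
Heat flows inward, so T_out = T_in + ΔT = 4.09 + 26.19 = 30.3 °C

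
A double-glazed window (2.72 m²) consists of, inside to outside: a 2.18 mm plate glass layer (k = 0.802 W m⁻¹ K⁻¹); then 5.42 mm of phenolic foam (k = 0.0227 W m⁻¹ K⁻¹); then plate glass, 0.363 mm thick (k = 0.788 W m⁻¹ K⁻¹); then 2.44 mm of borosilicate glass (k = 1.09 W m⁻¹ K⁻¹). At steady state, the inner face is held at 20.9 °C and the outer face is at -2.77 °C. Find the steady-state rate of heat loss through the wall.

Q = 264 W

Series thermal resistances, inner to outer:
  R_plate glass = L/(kA) = 0.00218/(0.802·2.72) = 9.993×10^-4 K/W
  R_phenolic foam = L/(kA) = 0.00542/(0.0227·2.72) = 0.08778 K/W
  R_plate glass = L/(kA) = 3.63×10^-4/(0.788·2.72) = 1.694×10^-4 K/W
  R_borosilicate glass = L/(kA) = 0.00244/(1.09·2.72) = 8.230×10^-4 K/W
ΣR = 9.993×10^-4 + 0.08778 + 1.694×10^-4 + 8.230×10^-4 = 0.08977 K/W
Q = ΔT/ΣR = (20.9 °C − -2.77 °C)/0.08977 = 264 W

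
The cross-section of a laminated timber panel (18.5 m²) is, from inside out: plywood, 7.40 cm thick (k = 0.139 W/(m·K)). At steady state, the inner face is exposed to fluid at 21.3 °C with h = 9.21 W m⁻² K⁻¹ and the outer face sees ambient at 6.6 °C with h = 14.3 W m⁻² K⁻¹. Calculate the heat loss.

Series thermal resistances, inner to outer:
  R_conv,in = 1/(hA) = 1/(9.21·18.5) = 0.005869 K/W
  R_plywood = L/(kA) = 0.0740/(0.139·18.5) = 0.02878 K/W
  R_conv,out = 1/(hA) = 1/(14.3·18.5) = 0.003780 K/W
ΣR = 0.005869 + 0.02878 + 0.003780 = 0.03843 K/W
Q = ΔT/ΣR = (21.3 °C − 6.6 °C)/0.03843 = 383 W

Q = 383 W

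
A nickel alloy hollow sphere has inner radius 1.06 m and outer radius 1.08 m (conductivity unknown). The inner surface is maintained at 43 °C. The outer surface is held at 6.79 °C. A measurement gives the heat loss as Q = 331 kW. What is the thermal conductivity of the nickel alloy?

k = 12.7 W/m·K

ΣR = ΔT/Q = |43 − 6.79|/3.31×10^5 = 1.094×10^-4 K/W
(1/r₁−1/r₂)/(4πk) = 1.094×10^-4 ⇒ k = 0.01747/(4π·1.094×10^-4) = 12.7 W/m·K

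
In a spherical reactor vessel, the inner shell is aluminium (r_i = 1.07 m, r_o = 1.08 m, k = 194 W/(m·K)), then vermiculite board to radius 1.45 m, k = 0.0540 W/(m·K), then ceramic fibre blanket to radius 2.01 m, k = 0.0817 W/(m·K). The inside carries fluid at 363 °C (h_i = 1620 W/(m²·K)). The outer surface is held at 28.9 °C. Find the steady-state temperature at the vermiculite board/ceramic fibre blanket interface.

T = 146 °C

Series thermal resistances, inner to outer:
  R_conv,in = 1/(4πr²h) = 1/(4π·1.07²·1620) = 4.290×10^-5 K/W
  R_aluminium = (1/1.07 − 1/1.08)/(4πk) = 0.008654/(4π·194) = 3.550×10^-6 K/W
  R_vermiculite board = (1/1.08 − 1/1.45)/(4πk) = 0.2363/(4π·0.0540) = 0.3482 K/W
  R_ceramic fibre blanket = (1/1.45 − 1/2.01)/(4πk) = 0.1921/(4π·0.0817) = 0.1872 K/W
ΣR = 4.290×10^-5 + 3.550×10^-6 + 0.3482 + 0.1872 = 0.5354 K/W
Q = ΔT/ΣR = (363 °C − 28.9 °C)/0.5354 = 624.0 W
From the inner boundary to the vermiculite board/ceramic fibre blanket interface, ΣR_partial = 0.3482 K/W.
T_interface = T_in − Q·ΣR_partial = 363 °C − (624.0)(0.3482) = 146 °C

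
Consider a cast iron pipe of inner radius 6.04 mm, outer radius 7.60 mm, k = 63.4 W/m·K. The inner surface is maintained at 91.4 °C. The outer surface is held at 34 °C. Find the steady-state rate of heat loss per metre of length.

Q' = 99.5 kW/m

Q' = 2πk·ΔT/ln(r₂/r₁) = 2π × 63.4 × 57.4 / ln(0.00760/0.00604) = 99500 W/m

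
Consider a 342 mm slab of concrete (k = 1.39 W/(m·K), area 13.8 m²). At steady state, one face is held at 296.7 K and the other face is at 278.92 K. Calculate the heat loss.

Q = kA·ΔT/L = 1.39 × 13.8 × |296.7 K − 278.92 K| / 0.342 = 997 W

Q = 997 W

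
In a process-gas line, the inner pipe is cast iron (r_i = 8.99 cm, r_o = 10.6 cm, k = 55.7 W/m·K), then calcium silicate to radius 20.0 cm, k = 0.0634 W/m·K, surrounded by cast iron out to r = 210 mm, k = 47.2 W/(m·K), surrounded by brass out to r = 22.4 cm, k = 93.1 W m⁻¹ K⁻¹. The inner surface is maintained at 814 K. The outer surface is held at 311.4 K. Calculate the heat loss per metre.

Q' = 315 W/m

Series thermal resistances, inner to outer:
  R'_cast iron = ln(0.106/0.0899)/(2πk) = 0.1647/(2π·55.7) = 4.707×10^-4 m·K/W
  R'_calcium silicate = ln(0.200/0.106)/(2πk) = 0.6349/(2π·0.0634) = 1.594 m·K/W
  R'_cast iron = ln(0.210/0.200)/(2πk) = 0.04879/(2π·47.2) = 1.645×10^-4 m·K/W
  R'_brass = ln(0.224/0.210)/(2πk) = 0.06454/(2π·93.1) = 1.103×10^-4 m·K/W
ΣR = 4.707×10^-4 + 1.594 + 1.645×10^-4 + 1.103×10^-4 = 1.595 m·K/W
Q' = ΔT/ΣR = (814 K − 311.4 K)/1.595 = 315 W/m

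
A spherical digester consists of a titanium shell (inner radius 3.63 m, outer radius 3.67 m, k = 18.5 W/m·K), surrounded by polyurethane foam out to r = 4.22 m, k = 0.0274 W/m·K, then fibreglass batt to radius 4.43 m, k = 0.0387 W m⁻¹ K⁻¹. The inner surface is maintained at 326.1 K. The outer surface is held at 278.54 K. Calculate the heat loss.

Series thermal resistances, inner to outer:
  R_titanium = (1/3.63 − 1/3.67)/(4πk) = 0.003003/(4π·18.5) = 1.292×10^-5 K/W
  R_polyurethane foam = (1/3.67 − 1/4.22)/(4πk) = 0.03551/(4π·0.0274) = 0.1031 K/W
  R_fibreglass batt = (1/4.22 − 1/4.43)/(4πk) = 0.01123/(4π·0.0387) = 0.02310 K/W
ΣR = 1.292×10^-5 + 0.1031 + 0.02310 = 0.1262 K/W
Q = ΔT/ΣR = (326.1 K − 278.54 K)/0.1262 = 377 W

Q = 377 W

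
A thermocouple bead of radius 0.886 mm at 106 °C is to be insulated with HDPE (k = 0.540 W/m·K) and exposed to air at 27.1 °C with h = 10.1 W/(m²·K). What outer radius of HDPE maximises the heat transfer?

r_cr = 10.7 cm

For a sphere, r_cr = 2k_ins/h = 2·0.540/10.1 = 0.107 m = 10.7 cm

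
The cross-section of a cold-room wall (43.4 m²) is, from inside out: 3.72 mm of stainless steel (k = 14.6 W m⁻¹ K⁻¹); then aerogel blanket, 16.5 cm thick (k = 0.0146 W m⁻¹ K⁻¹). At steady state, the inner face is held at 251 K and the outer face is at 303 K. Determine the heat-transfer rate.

Treat each layer as a resistance in series:
  R_stainless steel = L/(kA) = 0.00372/(14.6·43.4) = 5.871×10^-6 K/W
  R_aerogel blanket = L/(kA) = 0.165/(0.0146·43.4) = 0.2604 K/W
ΣR = 5.871×10^-6 + 0.2604 = 0.2604 K/W
Q = ΔT/ΣR = (251 K − 303 K)/0.2604 = -200 W
(Negative Q ⇒ heat flows inward; heat gain = 200 W.)

Q = 200 W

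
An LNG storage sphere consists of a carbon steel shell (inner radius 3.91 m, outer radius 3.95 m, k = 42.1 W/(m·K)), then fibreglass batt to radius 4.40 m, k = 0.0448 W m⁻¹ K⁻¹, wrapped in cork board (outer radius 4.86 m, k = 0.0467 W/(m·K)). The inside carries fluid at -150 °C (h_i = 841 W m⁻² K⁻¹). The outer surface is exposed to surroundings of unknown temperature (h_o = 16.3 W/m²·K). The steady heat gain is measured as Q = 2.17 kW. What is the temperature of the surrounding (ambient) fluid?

Series resistances:
  R_conv,in = 1/(4πr²h) = 1/(4π·3.91²·841) = 6.189×10^-6 K/W
  R_carbon steel = (1/3.91 − 1/3.95)/(4πk) = 0.002590/(4π·42.1) = 4.895×10^-6 K/W
  R_fibreglass batt = (1/3.95 − 1/4.40)/(4πk) = 0.02589/(4π·0.0448) = 0.04599 K/W
  R_cork board = (1/4.40 − 1/4.86)/(4πk) = 0.02151/(4π·0.0467) = 0.03666 K/W
  R_conv,out = 1/(4πr²h) = 1/(4π·4.86²·16.3) = 2.067×10^-4 K/W
ΣR = 0.08286 K/W
ΔT = Q·ΣR = 2170 × 0.08286 = 179.8 K
Heat flows inward, so T_out = T_in + ΔT = -150 + 179.8 = 29.8 °C

T_out = 29.8 °C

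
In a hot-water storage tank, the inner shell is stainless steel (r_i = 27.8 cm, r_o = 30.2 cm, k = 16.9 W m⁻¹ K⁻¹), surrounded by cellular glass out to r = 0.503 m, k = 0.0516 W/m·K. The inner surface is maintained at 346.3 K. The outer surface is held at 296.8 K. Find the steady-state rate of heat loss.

Treat each layer as a resistance in series:
  R_stainless steel = (1/0.278 − 1/0.302)/(4πk) = 0.2859/(4π·16.9) = 0.001346 K/W
  R_cellular glass = (1/0.302 − 1/0.503)/(4πk) = 1.323/(4π·0.0516) = 2.041 K/W
ΣR = 0.001346 + 2.041 = 2.042 K/W
Q = ΔT/ΣR = (346.3 K − 296.8 K)/2.042 = 24.2 W

Q = 24.2 W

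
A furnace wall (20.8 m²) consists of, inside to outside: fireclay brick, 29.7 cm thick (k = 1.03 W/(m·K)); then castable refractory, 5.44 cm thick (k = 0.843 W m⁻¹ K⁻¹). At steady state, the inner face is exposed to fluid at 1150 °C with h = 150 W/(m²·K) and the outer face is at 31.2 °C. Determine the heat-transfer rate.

Q = 64700 W

Treat each layer as a resistance in series:
  R_conv,in = 1/(hA) = 1/(150·20.8) = 3.205×10^-4 K/W
  R_fireclay brick = L/(kA) = 0.297/(1.03·20.8) = 0.01386 K/W
  R_castable refractory = L/(kA) = 0.0544/(0.843·20.8) = 0.003102 K/W
ΣR = 3.205×10^-4 + 0.01386 + 0.003102 = 0.01728 K/W
Q = ΔT/ΣR = (1150 °C − 31.2 °C)/0.01728 = 64700 W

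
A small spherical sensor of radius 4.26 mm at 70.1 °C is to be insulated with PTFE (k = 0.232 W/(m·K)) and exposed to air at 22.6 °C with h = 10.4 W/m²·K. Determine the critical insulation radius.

r_cr = 4.46 cm

For a sphere, r_cr = 2k_ins/h = 2·0.232/10.4 = 0.0446 m = 4.46 cm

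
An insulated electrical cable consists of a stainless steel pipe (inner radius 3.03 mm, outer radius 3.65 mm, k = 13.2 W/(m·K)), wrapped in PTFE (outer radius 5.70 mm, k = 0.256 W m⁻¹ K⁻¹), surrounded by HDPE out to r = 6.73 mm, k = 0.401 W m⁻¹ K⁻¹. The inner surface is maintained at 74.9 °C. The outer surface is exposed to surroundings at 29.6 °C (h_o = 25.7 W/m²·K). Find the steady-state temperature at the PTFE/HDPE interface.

Resistance network (inner→outer):
  R'_stainless steel = ln(0.00365/0.00303)/(2πk) = 0.1862/(2π·13.2) = 0.002245 m·K/W
  R'_PTFE = ln(0.00570/0.00365)/(2πk) = 0.4457/(2π·0.256) = 0.2771 m·K/W
  R'_HDPE = ln(0.00673/0.00570)/(2πk) = 0.1661/(2π·0.401) = 0.06593 m·K/W
  R'_conv,out = 1/(2πr h) = 1/(2π·0.00673·25.7) = 0.9202 m·K/W
ΣR = 0.002245 + 0.2771 + 0.06593 + 0.9202 = 1.265 m·K/W
Q' = ΔT/ΣR = (74.9 °C − 29.6 °C)/1.265 = 35.81 W/m
From the inner boundary to the PTFE/HDPE interface, ΣR_partial = 0.2793 m·K/W.
T_interface = T_in − Q'·ΣR_partial = 74.9 °C − (35.81)(0.2793) = 64.9 °C

T = 64.9 °C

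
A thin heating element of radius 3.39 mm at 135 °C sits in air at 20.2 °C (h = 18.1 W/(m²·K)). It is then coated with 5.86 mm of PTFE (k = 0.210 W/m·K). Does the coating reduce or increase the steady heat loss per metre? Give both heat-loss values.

Critical radius for a cylinder: r_cr = k/h = 0.0116 m = 1.16 cm.
Outer radius after coating: r₂ = 0.00339 + 0.00586 = 0.00925 m.
Since r₁ < r_cr and r₂ ≤ r_cr, the coating moves toward the maximum at r_cr — heat loss rises.
Bare: R = 1/(2πr₁h) = 2.594 m·K/W; Q = 114.8/2.594 = 44.3 W/m.
Coated: R = R_cond + R_conv = 1.711 m·K/W; Q = 114.8/1.711 = 67.1 W/m.

increases: 44.3 → 67.1 W/m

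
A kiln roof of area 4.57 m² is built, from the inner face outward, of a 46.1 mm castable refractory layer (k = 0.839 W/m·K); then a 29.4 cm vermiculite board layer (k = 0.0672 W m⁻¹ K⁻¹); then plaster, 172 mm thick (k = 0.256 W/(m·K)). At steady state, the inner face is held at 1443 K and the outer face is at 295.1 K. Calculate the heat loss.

Resistance network (inner→outer):
  R_castable refractory = L/(kA) = 0.0461/(0.839·4.57) = 0.01202 K/W
  R_vermiculite board = L/(kA) = 0.294/(0.0672·4.57) = 0.9573 K/W
  R_plaster = L/(kA) = 0.172/(0.256·4.57) = 0.1470 K/W
ΣR = 0.01202 + 0.9573 + 0.1470 = 1.116 K/W
Q = ΔT/ΣR = (1443 K − 295.1 K)/1.116 = 1030 W

Q = 1030 W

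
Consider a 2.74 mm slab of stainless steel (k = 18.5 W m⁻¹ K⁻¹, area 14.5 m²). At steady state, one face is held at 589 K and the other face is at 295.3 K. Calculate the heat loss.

Q = 28800 kW

Q = kA·ΔT/L = 18.5 × 14.5 × |589 K − 295.3 K| / 0.00274 = 2.88×10^7 W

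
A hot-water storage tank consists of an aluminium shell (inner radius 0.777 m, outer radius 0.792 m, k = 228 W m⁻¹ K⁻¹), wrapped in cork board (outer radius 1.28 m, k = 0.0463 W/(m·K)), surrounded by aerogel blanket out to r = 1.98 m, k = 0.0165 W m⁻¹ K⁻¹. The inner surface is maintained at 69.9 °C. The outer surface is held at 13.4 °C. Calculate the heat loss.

Q = 26.2 W

Resistance network (inner→outer):
  R_aluminium = (1/0.777 − 1/0.792)/(4πk) = 0.02438/(4π·228) = 8.507×10^-6 K/W
  R_cork board = (1/0.792 − 1/1.28)/(4πk) = 0.4814/(4π·0.0463) = 0.8274 K/W
  R_aerogel blanket = (1/1.28 − 1/1.98)/(4πk) = 0.2762/(4π·0.0165) = 1.332 K/W
ΣR = 8.507×10^-6 + 0.8274 + 1.332 = 2.159 K/W
Q = ΔT/ΣR = (69.9 °C − 13.4 °C)/2.159 = 26.2 W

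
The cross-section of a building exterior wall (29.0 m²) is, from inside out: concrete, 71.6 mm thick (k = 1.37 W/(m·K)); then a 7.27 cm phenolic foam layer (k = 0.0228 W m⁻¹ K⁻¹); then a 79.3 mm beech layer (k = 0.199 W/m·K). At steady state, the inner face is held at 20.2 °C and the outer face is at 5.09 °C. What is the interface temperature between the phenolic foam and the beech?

Resistance network (inner→outer):
  R_concrete = L/(kA) = 0.0716/(1.37·29.0) = 0.001802 K/W
  R_phenolic foam = L/(kA) = 0.0727/(0.0228·29.0) = 0.1100 K/W
  R_beech = L/(kA) = 0.0793/(0.199·29.0) = 0.01374 K/W
ΣR = 0.001802 + 0.1100 + 0.01374 = 0.1255 K/W
Q = ΔT/ΣR = (20.2 °C − 5.09 °C)/0.1255 = 120.4 W
From the inner boundary to the phenolic foam/beech interface, ΣR_partial = 0.1118 K/W.
T_interface = T_in − Q·ΣR_partial = 20.2 °C − (120.4)(0.1118) = 6.74 °C

T = 6.74 °C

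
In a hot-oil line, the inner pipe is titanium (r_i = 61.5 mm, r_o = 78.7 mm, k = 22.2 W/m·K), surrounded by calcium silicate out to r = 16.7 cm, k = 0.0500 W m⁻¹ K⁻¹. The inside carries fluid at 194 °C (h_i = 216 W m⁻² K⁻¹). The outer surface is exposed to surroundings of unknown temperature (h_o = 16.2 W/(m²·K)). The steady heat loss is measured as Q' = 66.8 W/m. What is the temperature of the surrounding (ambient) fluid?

Series resistances:
  R'_conv,in = 1/(2πr h) = 1/(2π·0.0615·216) = 0.01198 m·K/W
  R'_titanium = ln(0.0787/0.0615)/(2πk) = 0.2466/(2π·22.2) = 0.001768 m·K/W
  R'_calcium silicate = ln(0.167/0.0787)/(2πk) = 0.7524/(2π·0.0500) = 2.395 m·K/W
  R'_conv,out = 1/(2πr h) = 1/(2π·0.167·16.2) = 0.05883 m·K/W
ΣR = 2.467 m·K/W
ΔT = Q'·ΣR = 66.8 × 2.467 = 164.8 K
Heat flows outward, so T_out = T_in − ΔT = 194 − 164.8 = 29.2 °C

T_out = 29.2 °C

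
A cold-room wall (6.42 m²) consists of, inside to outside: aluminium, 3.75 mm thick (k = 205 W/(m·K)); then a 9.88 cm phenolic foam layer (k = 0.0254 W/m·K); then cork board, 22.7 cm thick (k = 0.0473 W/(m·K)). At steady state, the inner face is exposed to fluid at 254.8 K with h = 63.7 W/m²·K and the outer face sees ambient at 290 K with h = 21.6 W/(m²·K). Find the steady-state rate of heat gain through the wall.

Q = 25.8 W

Resistance network (inner→outer):
  R_conv,in = 1/(hA) = 1/(63.7·6.42) = 0.002445 K/W
  R_aluminium = L/(kA) = 0.00375/(205·6.42) = 2.849×10^-6 K/W
  R_phenolic foam = L/(kA) = 0.0988/(0.0254·6.42) = 0.6059 K/W
  R_cork board = L/(kA) = 0.227/(0.0473·6.42) = 0.7475 K/W
  R_conv,out = 1/(hA) = 1/(21.6·6.42) = 0.007211 K/W
ΣR = 0.002445 + 2.849×10^-6 + 0.6059 + 0.7475 + 0.007211 = 1.363 K/W
Q = ΔT/ΣR = (254.8 K − 290 K)/1.363 = -25.8 W
(Negative Q ⇒ heat flows inward; heat gain = 25.8 W.)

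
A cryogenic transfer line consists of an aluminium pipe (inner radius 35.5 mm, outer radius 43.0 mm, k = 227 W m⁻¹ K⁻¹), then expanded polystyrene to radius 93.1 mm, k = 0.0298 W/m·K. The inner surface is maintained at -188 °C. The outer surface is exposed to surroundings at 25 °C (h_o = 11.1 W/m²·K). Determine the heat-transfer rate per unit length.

Treat each layer as a resistance in series:
  R'_aluminium = ln(0.0430/0.0355)/(2πk) = 0.1917/(2π·227) = 1.344×10^-4 m·K/W
  R'_expanded polystyrene = ln(0.0931/0.0430)/(2πk) = 0.7725/(2π·0.0298) = 4.126 m·K/W
  R'_conv,out = 1/(2πr h) = 1/(2π·0.0931·11.1) = 0.1540 m·K/W
ΣR = 1.344×10^-4 + 4.126 + 0.1540 = 4.280 m·K/W
Q' = ΔT/ΣR = (-188 °C − 25 °C)/4.280 = -49.8 W/m
(Negative Q' ⇒ heat flows inward; heat gain = 49.8 W/m.)

Q' = 49.8 W/m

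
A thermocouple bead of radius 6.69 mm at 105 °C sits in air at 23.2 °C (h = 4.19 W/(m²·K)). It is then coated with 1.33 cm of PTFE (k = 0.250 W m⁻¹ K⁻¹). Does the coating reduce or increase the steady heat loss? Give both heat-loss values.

increases: 0.193 → 1.03 W

Critical radius for a sphere: r_cr = 2k/h = 0.119 m = 11.9 cm.
Outer radius after coating: r₂ = 0.00669 + 0.0133 = 0.01999 m.
Since r₁ < r_cr and r₂ ≤ r_cr, the coating moves toward the maximum at r_cr — heat loss rises.
Bare: R = 1/(4πr₁²h) = 424.3 K/W; Q = 81.8/424.3 = 0.193 W.
Coated: R = R_cond + R_conv = 79.18 K/W; Q = 81.8/79.18 = 1.03 W.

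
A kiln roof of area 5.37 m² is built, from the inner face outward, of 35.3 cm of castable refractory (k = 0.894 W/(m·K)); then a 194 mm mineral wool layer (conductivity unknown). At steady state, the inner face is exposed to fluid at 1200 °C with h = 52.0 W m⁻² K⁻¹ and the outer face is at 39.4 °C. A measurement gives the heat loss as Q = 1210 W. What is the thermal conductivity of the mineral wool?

k = 0.0410 W/m·K

ΣR = ΔT/Q = |1200 − 39.4|/1210 = 0.9592 K/W
Known resistances:
  R_conv,in = 1/(hA) = 1/(52.0·5.37) = 0.003581 K/W
  R_castable refractory = L/(kA) = 0.353/(0.894·5.37) = 0.07353 K/W
R_mineral wool = ΣR − ΣR_known = 0.9592 − 0.07711 = 0.8821 K/W
L/(kA) = 0.8821 ⇒ k = 0.194/(0.8821·5.37) = 0.0410 W/m·K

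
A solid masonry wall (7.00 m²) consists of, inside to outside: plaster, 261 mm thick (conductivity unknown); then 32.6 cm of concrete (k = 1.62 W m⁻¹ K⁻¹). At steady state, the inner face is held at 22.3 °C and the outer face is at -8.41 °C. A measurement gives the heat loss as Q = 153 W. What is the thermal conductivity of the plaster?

k = 0.217 W/m·K

ΣR = ΔT/Q = |22.3 − -8.41|/153 = 0.2007 K/W
Known resistances:
  R_concrete = L/(kA) = 0.326/(1.62·7.00) = 0.02875 K/W
R_plaster = ΣR − ΣR_known = 0.2007 − 0.02875 = 0.1719 K/W
L/(kA) = 0.1719 ⇒ k = 0.261/(0.1719·7.00) = 0.217 W/m·K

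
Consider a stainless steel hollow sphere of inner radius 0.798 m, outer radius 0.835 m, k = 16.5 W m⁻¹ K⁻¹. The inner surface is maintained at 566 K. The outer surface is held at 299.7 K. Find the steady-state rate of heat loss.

Q = 4πk·ΔT/(1/r₁ − 1/r₂) = 4π × 16.5 × 266.3 / (1/0.798 − 1/0.835) = 9.94×10^5 W

Q = 994 kW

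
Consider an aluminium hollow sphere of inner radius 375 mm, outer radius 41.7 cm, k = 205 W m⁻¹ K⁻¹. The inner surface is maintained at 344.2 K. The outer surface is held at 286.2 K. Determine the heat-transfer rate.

Q = 4πk·ΔT/(1/r₁ − 1/r₂) = 4π × 205 × 58 / (1/0.375 − 1/0.417) = 5.56×10^5 W

Q = 556 kW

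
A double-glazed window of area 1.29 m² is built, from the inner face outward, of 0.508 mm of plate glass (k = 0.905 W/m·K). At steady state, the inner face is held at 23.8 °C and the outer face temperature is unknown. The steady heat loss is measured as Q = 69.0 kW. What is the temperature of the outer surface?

T_out = -6.22 °C

Series resistances:
  R_plate glass = L/(kA) = 5.08×10^-4/(0.905·1.29) = 4.351×10^-4 K/W
ΣR = 4.351×10^-4 K/W
ΔT = Q·ΣR = 69000 × 4.351×10^-4 = 30.02 K
Heat flows outward, so T_out = T_in − ΔT = 23.8 − 30.02 = -6.22 °C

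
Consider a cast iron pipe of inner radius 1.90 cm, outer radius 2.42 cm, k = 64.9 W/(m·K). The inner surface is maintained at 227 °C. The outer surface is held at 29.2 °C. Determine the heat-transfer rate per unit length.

Q' = 2πk·ΔT/ln(r₂/r₁) = 2π × 64.9 × 197.8 / ln(0.0242/0.0190) = 3.33×10^5 W/m

Q' = 3.33×10^5 W/m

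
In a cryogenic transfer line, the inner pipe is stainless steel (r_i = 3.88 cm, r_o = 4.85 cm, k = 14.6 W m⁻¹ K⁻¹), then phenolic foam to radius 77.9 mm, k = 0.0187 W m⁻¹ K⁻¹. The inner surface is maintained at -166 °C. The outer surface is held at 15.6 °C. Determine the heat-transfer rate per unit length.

Series thermal resistances, inner to outer:
  R'_stainless steel = ln(0.0485/0.0388)/(2πk) = 0.2231/(2π·14.6) = 0.002432 m·K/W
  R'_phenolic foam = ln(0.0779/0.0485)/(2πk) = 0.4739/(2π·0.0187) = 4.033 m·K/W
ΣR = 0.002432 + 4.033 = 4.035 m·K/W
Q' = ΔT/ΣR = (-166 °C − 15.6 °C)/4.035 = -45.0 W/m
(Negative Q' ⇒ heat flows inward; heat gain = 45.0 W/m.)

Q' = 45.0 W/m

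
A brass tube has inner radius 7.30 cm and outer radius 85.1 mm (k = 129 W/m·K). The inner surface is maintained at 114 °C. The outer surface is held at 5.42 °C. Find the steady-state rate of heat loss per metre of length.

Q' = 2πk·ΔT/ln(r₂/r₁) = 2π × 129 × 108.58 / ln(0.0851/0.0730) = 5.74×10^5 W/m

Q' = 574 kW/m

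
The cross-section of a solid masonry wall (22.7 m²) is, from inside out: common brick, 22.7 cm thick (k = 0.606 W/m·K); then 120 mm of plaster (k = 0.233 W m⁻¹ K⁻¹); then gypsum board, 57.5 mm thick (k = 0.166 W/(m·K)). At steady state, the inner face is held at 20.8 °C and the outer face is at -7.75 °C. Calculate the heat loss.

Q = 524 W

Treat each layer as a resistance in series:
  R_common brick = L/(kA) = 0.227/(0.606·22.7) = 0.01650 K/W
  R_plaster = L/(kA) = 0.120/(0.233·22.7) = 0.02269 K/W
  R_gypsum board = L/(kA) = 0.0575/(0.166·22.7) = 0.01526 K/W
ΣR = 0.01650 + 0.02269 + 0.01526 = 0.05445 K/W
Q = ΔT/ΣR = (20.8 °C − -7.75 °C)/0.05445 = 524 W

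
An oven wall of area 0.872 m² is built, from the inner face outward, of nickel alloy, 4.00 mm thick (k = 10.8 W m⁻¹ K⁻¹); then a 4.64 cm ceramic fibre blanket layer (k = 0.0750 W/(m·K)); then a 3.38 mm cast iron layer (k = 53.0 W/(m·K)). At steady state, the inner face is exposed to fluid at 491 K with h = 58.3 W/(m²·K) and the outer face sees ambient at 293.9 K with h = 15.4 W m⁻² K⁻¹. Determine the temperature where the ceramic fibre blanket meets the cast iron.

Treat each layer as a resistance in series:
  R_conv,in = 1/(hA) = 1/(58.3·0.872) = 0.01967 K/W
  R_nickel alloy = L/(kA) = 0.00400/(10.8·0.872) = 4.247×10^-4 K/W
  R_ceramic fibre blanket = L/(kA) = 0.0464/(0.0750·0.872) = 0.7095 K/W
  R_cast iron = L/(kA) = 0.00338/(53.0·0.872) = 7.313×10^-5 K/W
  R_conv,out = 1/(hA) = 1/(15.4·0.872) = 0.07447 K/W
ΣR = 0.01967 + 4.247×10^-4 + 0.7095 + 7.313×10^-5 + 0.07447 = 0.8041 K/W
Q = ΔT/ΣR = (491 K − 293.9 K)/0.8041 = 245.1 W
From the inner boundary to the ceramic fibre blanket/cast iron interface, ΣR_partial = 0.7296 K/W.
T_interface = T_in − Q·ΣR_partial = 491 K − (245.1)(0.7296) = 312.2 K

T = 312.2 K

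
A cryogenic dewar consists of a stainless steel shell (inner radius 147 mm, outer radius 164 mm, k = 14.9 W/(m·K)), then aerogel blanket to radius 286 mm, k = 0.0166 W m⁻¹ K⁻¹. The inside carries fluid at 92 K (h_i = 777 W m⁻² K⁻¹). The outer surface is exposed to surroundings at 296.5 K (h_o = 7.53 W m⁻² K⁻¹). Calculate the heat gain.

Resistance network (inner→outer):
  R_conv,in = 1/(4πr²h) = 1/(4π·0.147²·777) = 0.004740 K/W
  R_stainless steel = (1/0.147 − 1/0.164)/(4πk) = 0.7052/(4π·14.9) = 0.003766 K/W
  R_aerogel blanket = (1/0.164 − 1/0.286)/(4πk) = 2.601/(4π·0.0166) = 12.47 K/W
  R_conv,out = 1/(4πr²h) = 1/(4π·0.286²·7.53) = 0.1292 K/W
ΣR = 0.004740 + 0.003766 + 12.47 + 0.1292 = 12.61 K/W
Q = ΔT/ΣR = (92 K − 296.5 K)/12.61 = -16.2 W
(Negative Q ⇒ heat flows inward; heat gain = 16.2 W.)

Q = 16.2 W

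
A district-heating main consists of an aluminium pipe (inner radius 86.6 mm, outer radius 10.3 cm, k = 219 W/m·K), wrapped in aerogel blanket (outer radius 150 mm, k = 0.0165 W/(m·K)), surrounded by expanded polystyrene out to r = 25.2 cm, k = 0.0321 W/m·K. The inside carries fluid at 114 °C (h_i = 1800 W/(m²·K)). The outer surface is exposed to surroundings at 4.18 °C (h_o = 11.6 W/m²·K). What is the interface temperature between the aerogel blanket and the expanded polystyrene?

Resistance network (inner→outer):
  R'_conv,in = 1/(2πr h) = 1/(2π·0.0866·1800) = 0.001021 m·K/W
  R'_aluminium = ln(0.103/0.0866)/(2πk) = 0.1734/(2π·219) = 1.260×10^-4 m·K/W
  R'_aerogel blanket = ln(0.150/0.103)/(2πk) = 0.3759/(2π·0.0165) = 3.626 m·K/W
  R'_expanded polystyrene = ln(0.252/0.150)/(2πk) = 0.5188/(2π·0.0321) = 2.572 m·K/W
  R'_conv,out = 1/(2πr h) = 1/(2π·0.252·11.6) = 0.05445 m·K/W
ΣR = 0.001021 + 1.260×10^-4 + 3.626 + 2.572 + 0.05445 = 6.254 m·K/W
Q' = ΔT/ΣR = (114 °C − 4.18 °C)/6.254 = 17.56 W/m
From the inner boundary to the aerogel blanket/expanded polystyrene interface, ΣR_partial = 3.627 m·K/W.
T_interface = T_in − Q'·ΣR_partial = 114 °C − (17.56)(3.627) = 50.3 °C

T = 50.3 °C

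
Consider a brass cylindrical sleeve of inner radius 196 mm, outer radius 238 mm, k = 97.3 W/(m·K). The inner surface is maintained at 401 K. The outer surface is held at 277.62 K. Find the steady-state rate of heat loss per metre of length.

Q' = 388 kW/m

Q' = 2πk·ΔT/ln(r₂/r₁) = 2π × 97.3 × 123.38 / ln(0.238/0.196) = 3.88×10^5 W/m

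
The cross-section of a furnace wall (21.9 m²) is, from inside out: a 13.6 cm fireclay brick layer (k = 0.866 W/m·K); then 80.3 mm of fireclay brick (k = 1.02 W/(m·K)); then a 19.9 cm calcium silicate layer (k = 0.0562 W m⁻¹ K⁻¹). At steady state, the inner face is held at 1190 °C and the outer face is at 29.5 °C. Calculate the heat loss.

Treat each layer as a resistance in series:
  R_fireclay brick = L/(kA) = 0.136/(0.866·21.9) = 0.007171 K/W
  R_fireclay brick = L/(kA) = 0.0803/(1.02·21.9) = 0.003595 K/W
  R_calcium silicate = L/(kA) = 0.199/(0.0562·21.9) = 0.1617 K/W
ΣR = 0.007171 + 0.003595 + 0.1617 = 0.1725 K/W
Q = ΔT/ΣR = (1190 °C − 29.5 °C)/0.1725 = 6730 W

Q = 6730 W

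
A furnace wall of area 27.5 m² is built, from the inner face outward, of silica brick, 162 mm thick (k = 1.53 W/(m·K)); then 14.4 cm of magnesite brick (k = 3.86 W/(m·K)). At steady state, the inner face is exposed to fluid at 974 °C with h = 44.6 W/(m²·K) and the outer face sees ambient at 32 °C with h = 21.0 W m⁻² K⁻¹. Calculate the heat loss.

Series thermal resistances, inner to outer:
  R_conv,in = 1/(hA) = 1/(44.6·27.5) = 8.153×10^-4 K/W
  R_silica brick = L/(kA) = 0.162/(1.53·27.5) = 0.003850 K/W
  R_magnesite brick = L/(kA) = 0.144/(3.86·27.5) = 0.001357 K/W
  R_conv,out = 1/(hA) = 1/(21.0·27.5) = 0.001732 K/W
ΣR = 8.153×10^-4 + 0.003850 + 0.001357 + 0.001732 = 0.007754 K/W
Q = ΔT/ΣR = (974 °C − 32 °C)/0.007754 = 1.21×10^5 W

Q = 1.21×10^5 W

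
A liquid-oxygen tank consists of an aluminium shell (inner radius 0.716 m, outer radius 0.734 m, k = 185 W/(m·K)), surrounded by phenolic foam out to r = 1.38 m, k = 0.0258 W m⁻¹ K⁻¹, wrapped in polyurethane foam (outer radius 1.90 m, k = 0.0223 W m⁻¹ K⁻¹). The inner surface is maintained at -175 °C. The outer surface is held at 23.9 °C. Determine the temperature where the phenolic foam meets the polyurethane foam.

T = -28.7 °C

Treat each layer as a resistance in series:
  R_aluminium = (1/0.716 − 1/0.734)/(4πk) = 0.03425/(4π·185) = 1.473×10^-5 K/W
  R_phenolic foam = (1/0.734 − 1/1.38)/(4πk) = 0.6378/(4π·0.0258) = 1.967 K/W
  R_polyurethane foam = (1/1.38 − 1/1.90)/(4πk) = 0.1983/(4π·0.0223) = 0.7077 K/W
ΣR = 1.473×10^-5 + 1.967 + 0.7077 = 2.675 K/W
Q = ΔT/ΣR = (-175 °C − 23.9 °C)/2.675 = -74.36 W
From the inner boundary to the phenolic foam/polyurethane foam interface, ΣR_partial = 1.967 K/W.
T_interface = T_in − Q·ΣR_partial = -175 °C − (-74.36)(1.967) = -28.7 °C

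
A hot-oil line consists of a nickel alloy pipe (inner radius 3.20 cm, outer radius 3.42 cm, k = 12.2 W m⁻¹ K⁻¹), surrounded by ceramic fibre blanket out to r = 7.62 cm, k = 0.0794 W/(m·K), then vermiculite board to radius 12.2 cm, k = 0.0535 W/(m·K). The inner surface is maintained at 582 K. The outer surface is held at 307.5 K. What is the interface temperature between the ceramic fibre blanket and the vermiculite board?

T = 435 K

Series thermal resistances, inner to outer:
  R'_nickel alloy = ln(0.0342/0.0320)/(2πk) = 0.06649/(2π·12.2) = 8.674×10^-4 m·K/W
  R'_ceramic fibre blanket = ln(0.0762/0.0342)/(2πk) = 0.8011/(2π·0.0794) = 1.606 m·K/W
  R'_vermiculite board = ln(0.122/0.0762)/(2πk) = 0.4707/(2π·0.0535) = 1.400 m·K/W
ΣR = 8.674×10^-4 + 1.606 + 1.400 = 3.007 m·K/W
Q' = ΔT/ΣR = (582 K − 307.5 K)/3.007 = 91.29 W/m
From the inner boundary to the ceramic fibre blanket/vermiculite board interface, ΣR_partial = 1.607 m·K/W.
T_interface = T_in − Q'·ΣR_partial = 582 K − (91.29)(1.607) = 435 K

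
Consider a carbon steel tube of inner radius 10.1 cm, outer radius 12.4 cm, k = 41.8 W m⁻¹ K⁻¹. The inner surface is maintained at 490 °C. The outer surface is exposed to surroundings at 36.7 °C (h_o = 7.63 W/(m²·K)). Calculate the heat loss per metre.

Treat each layer as a resistance in series:
  R'_carbon steel = ln(0.124/0.101)/(2πk) = 0.2052/(2π·41.8) = 7.812×10^-4 m·K/W
  R'_conv,out = 1/(2πr h) = 1/(2π·0.124·7.63) = 0.1682 m·K/W
ΣR = 7.812×10^-4 + 0.1682 = 0.1690 m·K/W
Q' = ΔT/ΣR = (490 °C − 36.7 °C)/0.1690 = 2680 W/m

Q' = 2.68 kW/m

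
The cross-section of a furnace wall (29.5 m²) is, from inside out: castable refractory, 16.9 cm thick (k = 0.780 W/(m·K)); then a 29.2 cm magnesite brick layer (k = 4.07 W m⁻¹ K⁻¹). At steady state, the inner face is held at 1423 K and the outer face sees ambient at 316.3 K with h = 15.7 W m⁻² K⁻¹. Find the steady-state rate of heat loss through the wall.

Q = 92.7 kW

Series thermal resistances, inner to outer:
  R_castable refractory = L/(kA) = 0.169/(0.780·29.5) = 0.007345 K/W
  R_magnesite brick = L/(kA) = 0.292/(4.07·29.5) = 0.002432 K/W
  R_conv,out = 1/(hA) = 1/(15.7·29.5) = 0.002159 K/W
ΣR = 0.007345 + 0.002432 + 0.002159 = 0.01194 K/W
Q = ΔT/ΣR = (1423 K − 316.3 K)/0.01194 = 92700 W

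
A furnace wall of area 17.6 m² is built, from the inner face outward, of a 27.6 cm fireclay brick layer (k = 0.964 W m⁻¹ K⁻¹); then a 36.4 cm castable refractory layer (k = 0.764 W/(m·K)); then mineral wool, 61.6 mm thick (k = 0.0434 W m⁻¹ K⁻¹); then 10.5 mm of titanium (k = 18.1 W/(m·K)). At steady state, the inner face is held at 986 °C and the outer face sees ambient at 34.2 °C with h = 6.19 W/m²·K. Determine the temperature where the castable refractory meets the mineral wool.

T = 676 °C

Resistance network (inner→outer):
  R_fireclay brick = L/(kA) = 0.276/(0.964·17.6) = 0.01627 K/W
  R_castable refractory = L/(kA) = 0.364/(0.764·17.6) = 0.02707 K/W
  R_mineral wool = L/(kA) = 0.0616/(0.0434·17.6) = 0.08065 K/W
  R_titanium = L/(kA) = 0.0105/(18.1·17.6) = 3.296×10^-5 K/W
  R_conv,out = 1/(hA) = 1/(6.19·17.6) = 0.009179 K/W
ΣR = 0.01627 + 0.02707 + 0.08065 + 3.296×10^-5 + 0.009179 = 0.1332 K/W
Q = ΔT/ΣR = (986 °C − 34.2 °C)/0.1332 = 7146 W
From the inner boundary to the castable refractory/mineral wool interface, ΣR_partial = 0.04334 K/W.
T_interface = T_in − Q·ΣR_partial = 986 °C − (7146)(0.04334) = 676 °C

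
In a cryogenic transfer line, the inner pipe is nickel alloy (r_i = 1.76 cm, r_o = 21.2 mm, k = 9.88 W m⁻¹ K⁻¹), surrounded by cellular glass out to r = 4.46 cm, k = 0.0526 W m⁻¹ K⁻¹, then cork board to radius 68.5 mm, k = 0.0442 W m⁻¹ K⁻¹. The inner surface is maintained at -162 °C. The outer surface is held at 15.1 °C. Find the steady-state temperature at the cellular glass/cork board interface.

T = -56.9 °C

Series thermal resistances, inner to outer:
  R'_nickel alloy = ln(0.0212/0.0176)/(2πk) = 0.1861/(2π·9.88) = 0.002998 m·K/W
  R'_cellular glass = ln(0.0446/0.0212)/(2πk) = 0.7437/(2π·0.0526) = 2.250 m·K/W
  R'_cork board = ln(0.0685/0.0446)/(2πk) = 0.4291/(2π·0.0442) = 1.545 m·K/W
ΣR = 0.002998 + 2.250 + 1.545 = 3.798 m·K/W
Q' = ΔT/ΣR = (-162 °C − 15.1 °C)/3.798 = -46.63 W/m
From the inner boundary to the cellular glass/cork board interface, ΣR_partial = 2.253 m·K/W.
T_interface = T_in − Q'·ΣR_partial = -162 °C − (-46.63)(2.253) = -56.9 °C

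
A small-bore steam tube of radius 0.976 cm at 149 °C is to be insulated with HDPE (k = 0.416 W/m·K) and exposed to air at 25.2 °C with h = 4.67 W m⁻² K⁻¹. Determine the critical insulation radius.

For a cylinder, r_cr = k_ins/h = 0.416/4.67 = 0.0891 m = 8.91 cm

r_cr = 8.91 cm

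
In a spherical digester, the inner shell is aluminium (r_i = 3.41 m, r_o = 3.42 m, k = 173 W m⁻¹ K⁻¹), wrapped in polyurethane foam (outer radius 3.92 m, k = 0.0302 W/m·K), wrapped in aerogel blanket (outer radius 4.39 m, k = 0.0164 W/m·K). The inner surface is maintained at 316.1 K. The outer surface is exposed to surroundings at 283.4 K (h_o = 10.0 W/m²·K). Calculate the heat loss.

Q = 141 W

Resistance network (inner→outer):
  R_aluminium = (1/3.41 − 1/3.42)/(4πk) = 8.575×10^-4/(4π·173) = 3.944×10^-7 K/W
  R_polyurethane foam = (1/3.42 − 1/3.92)/(4πk) = 0.03730/(4π·0.0302) = 0.09827 K/W
  R_aerogel blanket = (1/3.92 − 1/4.39)/(4πk) = 0.02731/(4π·0.0164) = 0.1325 K/W
  R_conv,out = 1/(4πr²h) = 1/(4π·4.39²·10.0) = 4.129×10^-4 K/W
ΣR = 3.944×10^-7 + 0.09827 + 0.1325 + 4.129×10^-4 = 0.2312 K/W
Q = ΔT/ΣR = (316.1 K − 283.4 K)/0.2312 = 141 W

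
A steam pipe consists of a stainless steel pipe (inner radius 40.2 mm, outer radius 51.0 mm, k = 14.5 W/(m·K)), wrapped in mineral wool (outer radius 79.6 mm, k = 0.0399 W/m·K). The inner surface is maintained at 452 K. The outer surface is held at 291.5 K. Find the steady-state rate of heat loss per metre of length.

Series thermal resistances, inner to outer:
  R'_stainless steel = ln(0.0510/0.0402)/(2πk) = 0.2380/(2π·14.5) = 0.002612 m·K/W
  R'_mineral wool = ln(0.0796/0.0510)/(2πk) = 0.4452/(2π·0.0399) = 1.776 m·K/W
ΣR = 0.002612 + 1.776 = 1.779 m·K/W
Q' = ΔT/ΣR = (452 K − 291.5 K)/1.779 = 90.2 W/m

Q' = 90.2 W/m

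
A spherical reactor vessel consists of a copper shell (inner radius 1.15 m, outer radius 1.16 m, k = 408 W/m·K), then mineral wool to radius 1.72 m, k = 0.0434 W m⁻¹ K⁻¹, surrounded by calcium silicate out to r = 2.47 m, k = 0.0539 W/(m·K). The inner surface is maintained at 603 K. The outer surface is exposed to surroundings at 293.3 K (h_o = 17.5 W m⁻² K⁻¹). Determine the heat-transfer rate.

Q = 399 W

Treat each layer as a resistance in series:
  R_copper = (1/1.15 − 1/1.16)/(4πk) = 0.007496/(4π·408) = 1.462×10^-6 K/W
  R_mineral wool = (1/1.16 − 1/1.72)/(4πk) = 0.2807/(4π·0.0434) = 0.5146 K/W
  R_calcium silicate = (1/1.72 − 1/2.47)/(4πk) = 0.1765/(4π·0.0539) = 0.2606 K/W
  R_conv,out = 1/(4πr²h) = 1/(4π·2.47²·17.5) = 7.453×10^-4 K/W
ΣR = 1.462×10^-6 + 0.5146 + 0.2606 + 7.453×10^-4 = 0.7759 K/W
Q = ΔT/ΣR = (603 K − 293.3 K)/0.7759 = 399 W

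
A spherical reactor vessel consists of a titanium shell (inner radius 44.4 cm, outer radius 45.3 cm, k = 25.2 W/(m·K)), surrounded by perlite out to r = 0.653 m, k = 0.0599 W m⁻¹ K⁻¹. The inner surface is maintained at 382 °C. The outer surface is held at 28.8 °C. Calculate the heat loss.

Q = 393 W

Resistance network (inner→outer):
  R_titanium = (1/0.444 − 1/0.453)/(4πk) = 0.04475/(4π·25.2) = 1.413×10^-4 K/W
  R_perlite = (1/0.453 − 1/0.653)/(4πk) = 0.6761/(4π·0.0599) = 0.8982 K/W
ΣR = 1.413×10^-4 + 0.8982 = 0.8983 K/W
Q = ΔT/ΣR = (382 °C − 28.8 °C)/0.8983 = 393 W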